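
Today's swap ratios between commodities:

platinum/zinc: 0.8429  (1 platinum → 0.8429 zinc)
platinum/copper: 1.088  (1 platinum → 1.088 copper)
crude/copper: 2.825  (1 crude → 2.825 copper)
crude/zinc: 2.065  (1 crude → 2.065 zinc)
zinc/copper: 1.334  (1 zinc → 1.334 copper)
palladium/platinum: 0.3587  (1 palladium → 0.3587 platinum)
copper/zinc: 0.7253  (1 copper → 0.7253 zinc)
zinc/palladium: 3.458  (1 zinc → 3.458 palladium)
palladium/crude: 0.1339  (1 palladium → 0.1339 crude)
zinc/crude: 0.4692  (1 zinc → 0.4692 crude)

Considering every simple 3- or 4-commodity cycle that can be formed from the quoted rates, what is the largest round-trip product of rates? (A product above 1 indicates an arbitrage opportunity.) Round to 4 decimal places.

1.0455

platinum→zinc→palladium→platinum: 0.8429 × 3.458 × 0.3587 = 1.04552
copper→zinc→palladium→platinum→copper: 0.7253 × 3.458 × 0.3587 × 1.088 = 0.97882
copper→zinc→crude→copper: 0.7253 × 0.4692 × 2.825 = 0.96138
palladium→crude→zinc→palladium: 0.1339 × 2.065 × 3.458 = 0.95615
copper→zinc→palladium→crude→copper: 0.7253 × 3.458 × 0.1339 × 2.825 = 0.94873
Maximum is platinum→zinc→palladium→platinum at 1.0455; arbitrage exists.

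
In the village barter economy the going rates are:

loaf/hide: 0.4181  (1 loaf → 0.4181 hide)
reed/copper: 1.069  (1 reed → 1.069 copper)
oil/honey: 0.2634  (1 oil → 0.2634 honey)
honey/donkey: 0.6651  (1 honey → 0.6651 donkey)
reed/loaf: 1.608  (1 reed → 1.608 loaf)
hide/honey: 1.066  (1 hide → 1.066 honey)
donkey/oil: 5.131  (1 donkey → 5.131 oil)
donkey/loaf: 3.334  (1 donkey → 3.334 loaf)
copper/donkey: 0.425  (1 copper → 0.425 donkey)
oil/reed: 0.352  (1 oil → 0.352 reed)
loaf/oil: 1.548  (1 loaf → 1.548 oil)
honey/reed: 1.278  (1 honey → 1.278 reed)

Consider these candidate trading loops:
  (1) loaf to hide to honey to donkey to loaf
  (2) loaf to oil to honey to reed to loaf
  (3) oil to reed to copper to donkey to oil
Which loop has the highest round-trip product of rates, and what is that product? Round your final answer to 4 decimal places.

(1) 0.4181 × 1.066 × 0.6651 × 3.334 = 0.98830
(2) 1.548 × 0.2634 × 1.278 × 1.608 = 0.83792
(3) 0.352 × 1.069 × 0.425 × 5.131 = 0.82056
Highest is cycle (1) at 0.9883 (≤1, no arbitrage).

0.9883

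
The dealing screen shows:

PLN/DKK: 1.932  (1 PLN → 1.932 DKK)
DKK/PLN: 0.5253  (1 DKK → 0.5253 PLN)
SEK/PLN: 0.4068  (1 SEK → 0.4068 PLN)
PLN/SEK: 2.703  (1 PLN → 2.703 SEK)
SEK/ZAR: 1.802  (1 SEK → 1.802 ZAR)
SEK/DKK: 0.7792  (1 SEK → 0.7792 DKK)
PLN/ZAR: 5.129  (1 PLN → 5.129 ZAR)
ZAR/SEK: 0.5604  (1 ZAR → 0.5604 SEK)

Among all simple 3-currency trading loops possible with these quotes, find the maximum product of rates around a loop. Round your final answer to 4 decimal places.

1.1693

PLN→ZAR→SEK→PLN: 5.129 × 0.5604 × 0.4068 = 1.16926
PLN→SEK→DKK→PLN: 2.703 × 0.7792 × 0.5253 = 1.10638
Maximum is PLN→ZAR→SEK→PLN at 1.1693; arbitrage exists.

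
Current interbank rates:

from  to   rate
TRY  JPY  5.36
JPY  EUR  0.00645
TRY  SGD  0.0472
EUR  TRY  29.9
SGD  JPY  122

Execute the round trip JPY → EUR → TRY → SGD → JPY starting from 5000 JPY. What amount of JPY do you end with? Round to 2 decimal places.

5552.68

5000 JPY × 0.00645 = 32.25 EUR
32.25 EUR × 29.9 = 964.275 TRY
964.275 TRY × 0.0472 = 45.51378 SGD
45.51378 SGD × 122 = 5552.68116 JPY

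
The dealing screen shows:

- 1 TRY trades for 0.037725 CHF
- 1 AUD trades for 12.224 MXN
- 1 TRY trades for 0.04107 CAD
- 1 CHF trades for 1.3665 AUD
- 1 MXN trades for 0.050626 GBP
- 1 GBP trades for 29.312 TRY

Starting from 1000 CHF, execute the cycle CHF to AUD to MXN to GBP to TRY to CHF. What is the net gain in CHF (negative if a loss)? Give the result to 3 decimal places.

1000 CHF × 1.3665 = 1366.5 AUD
1366.5 AUD × 12.224 = 16704.096 MXN
16704.096 MXN × 0.050626 = 845.661564096 GBP
845.661564096 GBP × 29.312 = 24788.031766781952 TRY
24788.031766781952 TRY × 0.037725 = 935.1284984018491392 CHF
Net change: 935.1284984018491392 − 1000 = -64.8715015981508608 CHF

-64.872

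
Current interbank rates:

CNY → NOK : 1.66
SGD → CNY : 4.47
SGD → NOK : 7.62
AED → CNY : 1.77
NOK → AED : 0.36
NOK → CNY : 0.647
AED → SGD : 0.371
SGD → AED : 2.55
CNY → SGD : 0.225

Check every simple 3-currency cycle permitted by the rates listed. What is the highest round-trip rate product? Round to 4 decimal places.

1.1093

CNY→SGD→NOK→CNY: 0.225 × 7.62 × 0.647 = 1.10928
CNY→NOK→AED→CNY: 1.66 × 0.36 × 1.77 = 1.05775
SGD→NOK→AED→SGD: 7.62 × 0.36 × 0.371 = 1.01773
CNY→SGD→AED→CNY: 0.225 × 2.55 × 1.77 = 1.01554
Maximum is CNY→SGD→NOK→CNY at 1.1093; arbitrage exists.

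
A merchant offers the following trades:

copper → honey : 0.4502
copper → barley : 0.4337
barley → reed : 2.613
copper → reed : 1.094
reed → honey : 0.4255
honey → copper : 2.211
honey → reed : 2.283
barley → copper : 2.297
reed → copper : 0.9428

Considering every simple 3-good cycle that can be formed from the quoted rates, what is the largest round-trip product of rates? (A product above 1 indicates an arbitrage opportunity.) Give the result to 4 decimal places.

1.0684

reed→copper→barley→reed: 0.9428 × 0.4337 × 2.613 = 1.06844
reed→honey→copper→reed: 0.4255 × 2.211 × 1.094 = 1.02921
reed→copper→honey→reed: 0.9428 × 0.4502 × 2.283 = 0.96902
Maximum is reed→copper→barley→reed at 1.0684; arbitrage exists.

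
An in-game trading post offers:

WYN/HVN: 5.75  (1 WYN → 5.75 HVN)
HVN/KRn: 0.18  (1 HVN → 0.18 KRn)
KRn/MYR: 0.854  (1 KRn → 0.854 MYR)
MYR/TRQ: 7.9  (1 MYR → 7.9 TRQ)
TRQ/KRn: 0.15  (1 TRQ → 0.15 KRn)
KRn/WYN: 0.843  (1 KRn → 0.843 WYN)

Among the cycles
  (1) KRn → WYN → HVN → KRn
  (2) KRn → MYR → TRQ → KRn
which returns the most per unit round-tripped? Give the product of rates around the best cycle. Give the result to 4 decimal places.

(1) 0.843 × 5.75 × 0.18 = 0.87251
(2) 0.854 × 7.9 × 0.15 = 1.01199
Highest is cycle (2) at 1.0120 (>1, arbitrage).

1.0120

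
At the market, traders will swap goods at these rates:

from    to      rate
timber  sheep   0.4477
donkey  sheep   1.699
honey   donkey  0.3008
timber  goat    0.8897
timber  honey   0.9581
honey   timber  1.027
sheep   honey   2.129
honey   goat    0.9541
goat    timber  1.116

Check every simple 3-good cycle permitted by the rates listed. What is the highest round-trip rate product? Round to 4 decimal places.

sheep→honey→donkey→sheep: 2.129 × 0.3008 × 1.699 = 1.08805
honey→goat→timber→honey: 0.9541 × 1.116 × 0.9581 = 1.02016
sheep→honey→timber→sheep: 2.129 × 1.027 × 0.4477 = 0.97889
Maximum is sheep→honey→donkey→sheep at 1.0880; arbitrage exists.

1.0880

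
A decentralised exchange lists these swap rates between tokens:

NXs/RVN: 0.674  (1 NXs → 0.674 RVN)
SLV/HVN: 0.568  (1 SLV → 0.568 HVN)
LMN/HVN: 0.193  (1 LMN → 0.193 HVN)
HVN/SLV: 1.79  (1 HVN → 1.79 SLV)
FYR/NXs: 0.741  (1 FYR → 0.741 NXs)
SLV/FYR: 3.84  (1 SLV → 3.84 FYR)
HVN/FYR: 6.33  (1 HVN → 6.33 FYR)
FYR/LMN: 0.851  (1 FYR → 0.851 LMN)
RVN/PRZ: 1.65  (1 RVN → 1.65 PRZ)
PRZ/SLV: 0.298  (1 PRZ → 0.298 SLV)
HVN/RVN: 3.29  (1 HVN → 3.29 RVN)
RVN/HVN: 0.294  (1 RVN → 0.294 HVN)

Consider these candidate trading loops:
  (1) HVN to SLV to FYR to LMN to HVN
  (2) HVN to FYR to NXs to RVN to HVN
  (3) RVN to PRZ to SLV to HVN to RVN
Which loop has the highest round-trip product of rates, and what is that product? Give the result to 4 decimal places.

(1) 1.79 × 3.84 × 0.851 × 0.193 = 1.12894
(2) 6.33 × 0.741 × 0.674 × 0.294 = 0.92946
(3) 1.65 × 0.298 × 0.568 × 3.29 = 0.91885
Highest is cycle (1) at 1.1289 (>1, arbitrage).

1.1289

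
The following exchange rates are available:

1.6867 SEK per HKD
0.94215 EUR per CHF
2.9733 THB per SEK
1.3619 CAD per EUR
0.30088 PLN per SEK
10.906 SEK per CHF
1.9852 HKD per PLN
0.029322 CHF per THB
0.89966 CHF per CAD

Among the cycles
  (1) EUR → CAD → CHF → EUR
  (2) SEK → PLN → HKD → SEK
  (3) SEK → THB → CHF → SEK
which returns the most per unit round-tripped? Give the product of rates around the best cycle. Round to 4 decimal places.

(1) 1.3619 × 0.89966 × 0.94215 = 1.15437
(2) 0.30088 × 1.9852 × 1.6867 = 1.00748
(3) 2.9733 × 0.029322 × 10.906 = 0.95082
Highest is cycle (1) at 1.1544 (>1, arbitrage).

1.1544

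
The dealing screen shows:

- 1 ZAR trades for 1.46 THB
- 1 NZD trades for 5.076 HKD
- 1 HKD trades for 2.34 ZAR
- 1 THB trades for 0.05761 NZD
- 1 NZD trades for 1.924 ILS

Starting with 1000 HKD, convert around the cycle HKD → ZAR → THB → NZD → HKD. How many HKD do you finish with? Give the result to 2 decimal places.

999.05

1000 HKD × 2.34 = 2340 ZAR
2340 ZAR × 1.46 = 3416.4 THB
3416.4 THB × 0.05761 = 196.818804 NZD
196.818804 NZD × 5.076 = 999.052249104 HKD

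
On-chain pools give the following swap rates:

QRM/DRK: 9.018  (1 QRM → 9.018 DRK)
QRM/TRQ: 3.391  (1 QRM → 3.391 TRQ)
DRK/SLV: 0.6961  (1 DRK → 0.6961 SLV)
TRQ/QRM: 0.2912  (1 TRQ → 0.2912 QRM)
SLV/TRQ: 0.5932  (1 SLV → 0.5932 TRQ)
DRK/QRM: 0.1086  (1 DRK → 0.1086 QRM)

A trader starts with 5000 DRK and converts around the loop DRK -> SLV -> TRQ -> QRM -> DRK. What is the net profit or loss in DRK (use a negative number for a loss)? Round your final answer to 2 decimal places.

421.81

5000 DRK × 0.6961 = 3480.5 SLV
3480.5 SLV × 0.5932 = 2064.6326 TRQ
2064.6326 TRQ × 0.2912 = 601.22101312 QRM
601.22101312 QRM × 9.018 = 5421.81109631616 DRK
Net change: 5421.81109631616 − 5000 = 421.81109631616 DRK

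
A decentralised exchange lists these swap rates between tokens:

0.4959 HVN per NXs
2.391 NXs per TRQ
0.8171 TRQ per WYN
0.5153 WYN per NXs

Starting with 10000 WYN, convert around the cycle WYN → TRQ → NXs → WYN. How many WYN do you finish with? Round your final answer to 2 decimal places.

10000 WYN × 0.8171 = 8171 TRQ
8171 TRQ × 2.391 = 19536.861 NXs
19536.861 NXs × 0.5153 = 10067.3444733 WYN

10067.34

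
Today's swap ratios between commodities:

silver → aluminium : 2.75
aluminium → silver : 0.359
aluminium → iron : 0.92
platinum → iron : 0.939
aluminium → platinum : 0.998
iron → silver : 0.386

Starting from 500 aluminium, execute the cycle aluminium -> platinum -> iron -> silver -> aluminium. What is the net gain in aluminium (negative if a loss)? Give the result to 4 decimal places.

500 aluminium × 0.998 = 499 platinum
499 platinum × 0.939 = 468.561 iron
468.561 iron × 0.386 = 180.864546 silver
180.864546 silver × 2.75 = 497.3775015 aluminium
Net change: 497.3775015 − 500 = -2.6224985 aluminium

-2.6225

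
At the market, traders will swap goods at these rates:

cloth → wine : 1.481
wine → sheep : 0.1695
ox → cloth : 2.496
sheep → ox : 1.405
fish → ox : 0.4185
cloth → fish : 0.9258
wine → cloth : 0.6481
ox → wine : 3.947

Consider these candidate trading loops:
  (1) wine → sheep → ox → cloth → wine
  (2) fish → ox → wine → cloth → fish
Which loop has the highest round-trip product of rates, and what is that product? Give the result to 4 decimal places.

(1) 0.1695 × 1.405 × 2.496 × 1.481 = 0.88033
(2) 0.4185 × 3.947 × 0.6481 × 0.9258 = 0.99111
Highest is cycle (2) at 0.9911 (≤1, no arbitrage).

0.9911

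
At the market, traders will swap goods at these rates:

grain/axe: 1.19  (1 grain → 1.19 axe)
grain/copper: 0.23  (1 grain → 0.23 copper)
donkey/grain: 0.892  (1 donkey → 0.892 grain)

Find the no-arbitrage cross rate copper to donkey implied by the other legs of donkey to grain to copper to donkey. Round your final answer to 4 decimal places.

4.8742

Known legs of the cycle: 0.892 × 0.23 = 0.20516
For no arbitrage the full-cycle product must be 1, so the missing rate is 1 / 0.20516 ≈ 4.874244.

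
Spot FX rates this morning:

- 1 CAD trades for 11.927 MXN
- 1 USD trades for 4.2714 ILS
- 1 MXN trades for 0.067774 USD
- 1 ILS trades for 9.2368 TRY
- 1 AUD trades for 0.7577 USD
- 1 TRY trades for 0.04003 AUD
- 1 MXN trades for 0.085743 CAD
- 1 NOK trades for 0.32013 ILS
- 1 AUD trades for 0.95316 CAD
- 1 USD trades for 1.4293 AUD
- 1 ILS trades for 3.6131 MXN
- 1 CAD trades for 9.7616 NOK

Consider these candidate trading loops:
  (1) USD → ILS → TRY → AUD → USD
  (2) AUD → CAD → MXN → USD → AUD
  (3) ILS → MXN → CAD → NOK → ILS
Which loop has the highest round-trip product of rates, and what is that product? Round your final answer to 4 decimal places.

1.1967

(1) 4.2714 × 9.2368 × 0.04003 × 0.7577 = 1.19667
(2) 0.95316 × 11.927 × 0.067774 × 1.4293 = 1.10124
(3) 3.6131 × 0.085743 × 9.7616 × 0.32013 = 0.96811
Highest is cycle (1) at 1.1967 (>1, arbitrage).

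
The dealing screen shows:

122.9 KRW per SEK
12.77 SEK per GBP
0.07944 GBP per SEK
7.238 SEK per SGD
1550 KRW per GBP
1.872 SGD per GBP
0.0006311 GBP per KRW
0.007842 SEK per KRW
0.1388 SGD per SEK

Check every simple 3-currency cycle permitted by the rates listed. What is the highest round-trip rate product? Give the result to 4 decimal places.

GBP→SGD→SEK→GBP: 1.872 × 7.238 × 0.07944 = 1.07638
GBP→SEK→KRW→GBP: 12.77 × 122.9 × 0.0006311 = 0.99047
GBP→KRW→SEK→GBP: 1550 × 0.007842 × 0.07944 = 0.96560
Maximum is GBP→SGD→SEK→GBP at 1.0764; arbitrage exists.

1.0764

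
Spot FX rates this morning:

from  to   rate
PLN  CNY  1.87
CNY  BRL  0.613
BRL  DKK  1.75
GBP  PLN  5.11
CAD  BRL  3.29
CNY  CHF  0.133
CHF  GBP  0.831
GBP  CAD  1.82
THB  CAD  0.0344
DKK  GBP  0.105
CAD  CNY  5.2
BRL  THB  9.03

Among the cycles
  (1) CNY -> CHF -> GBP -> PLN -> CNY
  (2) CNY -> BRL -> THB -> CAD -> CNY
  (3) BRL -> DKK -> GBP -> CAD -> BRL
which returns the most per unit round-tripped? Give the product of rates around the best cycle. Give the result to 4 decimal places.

1.1003

(1) 0.133 × 0.831 × 5.11 × 1.87 = 1.05612
(2) 0.613 × 9.03 × 0.0344 × 5.2 = 0.99017
(3) 1.75 × 0.105 × 1.82 × 3.29 = 1.10026
Highest is cycle (3) at 1.1003 (>1, arbitrage).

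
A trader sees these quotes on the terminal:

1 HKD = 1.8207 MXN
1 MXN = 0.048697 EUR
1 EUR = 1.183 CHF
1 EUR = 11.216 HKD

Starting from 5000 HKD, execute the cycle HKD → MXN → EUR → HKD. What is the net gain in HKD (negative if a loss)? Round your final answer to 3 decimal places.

5000 HKD × 1.8207 = 9103.5 MXN
9103.5 MXN × 0.048697 = 443.3131395 EUR
443.3131395 EUR × 11.216 = 4972.200172632 HKD
Net change: 4972.200172632 − 5000 = -27.799827368 HKD

-27.800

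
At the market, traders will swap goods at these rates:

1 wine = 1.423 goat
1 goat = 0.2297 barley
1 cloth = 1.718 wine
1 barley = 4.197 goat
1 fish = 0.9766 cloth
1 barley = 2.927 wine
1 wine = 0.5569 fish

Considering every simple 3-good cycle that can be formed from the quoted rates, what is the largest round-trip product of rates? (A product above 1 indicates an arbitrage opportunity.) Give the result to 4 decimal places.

goat→barley→wine→goat: 0.2297 × 2.927 × 1.423 = 0.95673
wine→fish→cloth→wine: 0.5569 × 0.9766 × 1.718 = 0.93437
Maximum is goat→barley→wine→goat at 0.9567; no arbitrage — every cycle loses value.

0.9567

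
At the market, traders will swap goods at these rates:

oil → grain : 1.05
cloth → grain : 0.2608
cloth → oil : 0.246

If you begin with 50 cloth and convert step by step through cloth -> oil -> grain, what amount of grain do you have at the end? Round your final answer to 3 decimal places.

50 cloth × 0.246 = 12.3 oil
12.3 oil × 1.05 = 12.915 grain

12.915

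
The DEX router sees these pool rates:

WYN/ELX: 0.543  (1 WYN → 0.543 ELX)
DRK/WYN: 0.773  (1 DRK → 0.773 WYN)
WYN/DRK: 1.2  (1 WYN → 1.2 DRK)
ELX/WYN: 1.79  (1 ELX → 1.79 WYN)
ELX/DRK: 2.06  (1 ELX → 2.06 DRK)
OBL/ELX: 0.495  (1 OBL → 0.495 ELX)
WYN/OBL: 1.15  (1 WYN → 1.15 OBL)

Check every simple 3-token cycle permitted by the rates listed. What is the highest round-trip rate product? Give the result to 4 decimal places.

1.0190

OBL→ELX→WYN→OBL: 0.495 × 1.79 × 1.15 = 1.01896
WYN→ELX→DRK→WYN: 0.543 × 2.06 × 0.773 = 0.86466
Maximum is OBL→ELX→WYN→OBL at 1.0190; arbitrage exists.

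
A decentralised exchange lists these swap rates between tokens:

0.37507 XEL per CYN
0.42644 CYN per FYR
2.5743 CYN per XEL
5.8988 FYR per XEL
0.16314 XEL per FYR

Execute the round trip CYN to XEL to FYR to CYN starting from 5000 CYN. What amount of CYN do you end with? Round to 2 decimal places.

5000 CYN × 0.37507 = 1875.35 XEL
1875.35 XEL × 5.8988 = 11062.31458 FYR
11062.31458 FYR × 0.42644 = 4717.4134294952 CYN

4717.41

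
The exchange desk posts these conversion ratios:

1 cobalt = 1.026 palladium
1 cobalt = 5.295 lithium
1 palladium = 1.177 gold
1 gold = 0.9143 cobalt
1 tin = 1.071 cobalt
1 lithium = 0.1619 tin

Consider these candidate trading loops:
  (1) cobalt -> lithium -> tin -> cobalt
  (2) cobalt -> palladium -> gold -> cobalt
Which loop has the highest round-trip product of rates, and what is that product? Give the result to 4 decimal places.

1.1041

(1) 5.295 × 0.1619 × 1.071 = 0.91813
(2) 1.026 × 1.177 × 0.9143 = 1.10411
Highest is cycle (2) at 1.1041 (>1, arbitrage).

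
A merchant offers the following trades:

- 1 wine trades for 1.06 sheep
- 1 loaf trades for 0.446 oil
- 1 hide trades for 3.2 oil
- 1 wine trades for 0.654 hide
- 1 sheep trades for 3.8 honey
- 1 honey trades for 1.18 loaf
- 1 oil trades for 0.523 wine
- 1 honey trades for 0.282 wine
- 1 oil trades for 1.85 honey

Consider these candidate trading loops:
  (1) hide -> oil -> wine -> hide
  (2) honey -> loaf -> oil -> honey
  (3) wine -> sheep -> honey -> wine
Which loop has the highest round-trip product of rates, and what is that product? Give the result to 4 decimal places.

1.1359

(1) 3.2 × 0.523 × 0.654 = 1.09453
(2) 1.18 × 0.446 × 1.85 = 0.97362
(3) 1.06 × 3.8 × 0.282 = 1.13590
Highest is cycle (3) at 1.1359 (>1, arbitrage).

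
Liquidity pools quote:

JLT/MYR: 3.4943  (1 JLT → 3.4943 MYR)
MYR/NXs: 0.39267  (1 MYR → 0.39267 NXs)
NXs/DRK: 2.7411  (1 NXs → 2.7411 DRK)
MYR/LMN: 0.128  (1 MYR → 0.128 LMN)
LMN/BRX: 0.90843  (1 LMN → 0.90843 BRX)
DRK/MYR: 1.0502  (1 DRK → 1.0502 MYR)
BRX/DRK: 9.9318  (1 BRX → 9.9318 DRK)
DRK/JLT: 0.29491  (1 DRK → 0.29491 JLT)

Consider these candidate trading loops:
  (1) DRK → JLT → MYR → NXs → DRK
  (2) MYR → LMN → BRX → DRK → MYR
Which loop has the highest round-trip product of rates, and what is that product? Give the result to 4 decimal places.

(1) 0.29491 × 3.4943 × 0.39267 × 2.7411 = 1.10918
(2) 0.128 × 0.90843 × 9.9318 × 1.0502 = 1.21283
Highest is cycle (2) at 1.2128 (>1, arbitrage).

1.2128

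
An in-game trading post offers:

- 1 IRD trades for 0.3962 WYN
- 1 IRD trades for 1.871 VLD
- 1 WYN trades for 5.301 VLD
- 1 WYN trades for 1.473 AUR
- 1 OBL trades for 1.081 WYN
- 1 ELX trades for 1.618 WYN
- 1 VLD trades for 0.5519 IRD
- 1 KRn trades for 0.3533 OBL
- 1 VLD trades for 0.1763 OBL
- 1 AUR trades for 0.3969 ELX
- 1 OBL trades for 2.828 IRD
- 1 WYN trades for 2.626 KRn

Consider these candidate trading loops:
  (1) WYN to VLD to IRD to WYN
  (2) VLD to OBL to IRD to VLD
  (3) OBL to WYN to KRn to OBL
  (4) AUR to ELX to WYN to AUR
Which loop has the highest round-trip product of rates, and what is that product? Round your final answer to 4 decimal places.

1.1591

(1) 5.301 × 0.5519 × 0.3962 = 1.15913
(2) 0.1763 × 2.828 × 1.871 = 0.93284
(3) 1.081 × 2.626 × 0.3533 = 1.00291
(4) 0.3969 × 1.618 × 1.473 = 0.94594
Highest is cycle (1) at 1.1591 (>1, arbitrage).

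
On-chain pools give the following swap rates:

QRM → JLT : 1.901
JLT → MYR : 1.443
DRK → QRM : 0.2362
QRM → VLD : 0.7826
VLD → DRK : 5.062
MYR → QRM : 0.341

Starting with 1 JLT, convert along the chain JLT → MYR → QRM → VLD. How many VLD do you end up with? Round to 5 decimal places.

1 JLT × 1.443 = 1.443 MYR
1.443 MYR × 0.341 = 0.492063 QRM
0.492063 QRM × 0.7826 = 0.3850885038 VLD

0.38509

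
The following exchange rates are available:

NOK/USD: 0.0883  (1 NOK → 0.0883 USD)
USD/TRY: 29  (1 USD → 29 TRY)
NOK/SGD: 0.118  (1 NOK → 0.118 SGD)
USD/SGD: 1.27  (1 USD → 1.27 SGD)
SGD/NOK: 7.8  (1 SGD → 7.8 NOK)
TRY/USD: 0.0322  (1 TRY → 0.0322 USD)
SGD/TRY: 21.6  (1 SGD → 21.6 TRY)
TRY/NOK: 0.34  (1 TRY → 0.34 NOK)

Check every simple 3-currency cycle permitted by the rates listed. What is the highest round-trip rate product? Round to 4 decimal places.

TRY→USD→SGD→TRY: 0.0322 × 1.27 × 21.6 = 0.88331
NOK→USD→SGD→NOK: 0.0883 × 1.27 × 7.8 = 0.87470
NOK→USD→TRY→NOK: 0.0883 × 29 × 0.34 = 0.87064
NOK→SGD→TRY→NOK: 0.118 × 21.6 × 0.34 = 0.86659
Maximum is TRY→USD→SGD→TRY at 0.8833; no arbitrage — every cycle loses value.

0.8833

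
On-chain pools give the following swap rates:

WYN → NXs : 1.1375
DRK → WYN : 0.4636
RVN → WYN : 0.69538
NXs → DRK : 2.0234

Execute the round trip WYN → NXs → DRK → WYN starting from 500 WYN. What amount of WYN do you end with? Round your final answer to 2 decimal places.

500 WYN × 1.1375 = 568.75 NXs
568.75 NXs × 2.0234 = 1150.80875 DRK
1150.80875 DRK × 0.4636 = 533.5149365 WYN

533.51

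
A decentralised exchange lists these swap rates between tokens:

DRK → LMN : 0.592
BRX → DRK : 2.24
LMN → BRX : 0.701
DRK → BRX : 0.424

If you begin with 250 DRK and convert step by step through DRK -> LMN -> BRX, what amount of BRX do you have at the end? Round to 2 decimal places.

103.75

250 DRK × 0.592 = 148 LMN
148 LMN × 0.701 = 103.748 BRX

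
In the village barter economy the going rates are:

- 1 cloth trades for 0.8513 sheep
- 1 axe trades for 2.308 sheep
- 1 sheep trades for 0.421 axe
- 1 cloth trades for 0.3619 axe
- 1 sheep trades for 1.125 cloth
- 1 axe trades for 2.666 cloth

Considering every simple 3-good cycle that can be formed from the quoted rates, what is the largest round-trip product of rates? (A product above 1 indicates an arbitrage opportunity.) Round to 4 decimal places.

0.9555

sheep→axe→cloth→sheep: 0.421 × 2.666 × 0.8513 = 0.95549
sheep→cloth→axe→sheep: 1.125 × 0.3619 × 2.308 = 0.93967
Maximum is sheep→axe→cloth→sheep at 0.9555; no arbitrage — every cycle loses value.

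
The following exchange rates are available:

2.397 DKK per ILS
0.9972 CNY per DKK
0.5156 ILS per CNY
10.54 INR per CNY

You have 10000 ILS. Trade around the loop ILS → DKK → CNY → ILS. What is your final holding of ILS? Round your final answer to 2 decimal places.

10000 ILS × 2.397 = 23970 DKK
23970 DKK × 0.9972 = 23902.884 CNY
23902.884 CNY × 0.5156 = 12324.3269904 ILS

12324.33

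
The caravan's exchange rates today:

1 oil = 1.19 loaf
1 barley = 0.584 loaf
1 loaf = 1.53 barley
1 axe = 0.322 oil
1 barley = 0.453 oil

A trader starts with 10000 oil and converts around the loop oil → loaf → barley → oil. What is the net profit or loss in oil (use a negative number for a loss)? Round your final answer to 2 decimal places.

10000 oil × 1.19 = 11900 loaf
11900 loaf × 1.53 = 18207 barley
18207 barley × 0.453 = 8247.771 oil
Net change: 8247.771 − 10000 = -1752.229 oil

-1752.23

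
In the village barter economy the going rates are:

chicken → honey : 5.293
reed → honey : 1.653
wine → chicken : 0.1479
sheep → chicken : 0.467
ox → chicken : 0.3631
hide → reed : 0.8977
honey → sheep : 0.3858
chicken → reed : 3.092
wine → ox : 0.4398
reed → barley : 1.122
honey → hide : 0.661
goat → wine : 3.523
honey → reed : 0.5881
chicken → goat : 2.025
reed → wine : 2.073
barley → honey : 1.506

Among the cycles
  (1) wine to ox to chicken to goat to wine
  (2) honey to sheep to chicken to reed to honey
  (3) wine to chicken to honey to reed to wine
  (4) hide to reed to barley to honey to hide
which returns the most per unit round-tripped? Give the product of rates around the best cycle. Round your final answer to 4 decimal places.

(1) 0.4398 × 0.3631 × 2.025 × 3.523 = 1.13925
(2) 0.3858 × 0.467 × 3.092 × 1.653 = 0.92086
(3) 0.1479 × 5.293 × 0.5881 × 2.073 = 0.95438
(4) 0.8977 × 1.122 × 1.506 × 0.661 = 1.00265
Highest is cycle (1) at 1.1393 (>1, arbitrage).

1.1393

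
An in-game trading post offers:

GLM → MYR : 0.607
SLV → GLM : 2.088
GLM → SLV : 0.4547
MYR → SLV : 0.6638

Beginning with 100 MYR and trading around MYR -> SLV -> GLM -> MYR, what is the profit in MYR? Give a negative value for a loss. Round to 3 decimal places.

100 MYR × 0.6638 = 66.38 SLV
66.38 SLV × 2.088 = 138.60144 GLM
138.60144 GLM × 0.607 = 84.13107408 MYR
Net change: 84.13107408 − 100 = -15.86892592 MYR

-15.869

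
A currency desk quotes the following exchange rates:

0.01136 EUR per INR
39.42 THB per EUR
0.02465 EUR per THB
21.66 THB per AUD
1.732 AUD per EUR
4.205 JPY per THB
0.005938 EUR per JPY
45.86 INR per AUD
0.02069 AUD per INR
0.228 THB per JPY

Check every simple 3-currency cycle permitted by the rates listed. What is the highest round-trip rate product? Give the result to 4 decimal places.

0.9843

JPY→EUR→THB→JPY: 0.005938 × 39.42 × 4.205 = 0.98429
AUD→THB→EUR→AUD: 21.66 × 0.02465 × 1.732 = 0.92475
AUD→INR→EUR→AUD: 45.86 × 0.01136 × 1.732 = 0.90232
Maximum is JPY→EUR→THB→JPY at 0.9843; no arbitrage — every cycle loses value.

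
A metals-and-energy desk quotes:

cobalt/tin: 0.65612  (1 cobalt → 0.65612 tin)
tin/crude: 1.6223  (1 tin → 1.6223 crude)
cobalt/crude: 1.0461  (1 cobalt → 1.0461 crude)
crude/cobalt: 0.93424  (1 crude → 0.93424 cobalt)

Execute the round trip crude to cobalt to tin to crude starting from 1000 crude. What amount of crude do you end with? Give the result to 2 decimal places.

1000 crude × 0.93424 = 934.24 cobalt
934.24 cobalt × 0.65612 = 612.9735488 tin
612.9735488 tin × 1.6223 = 994.42698821824 crude

994.43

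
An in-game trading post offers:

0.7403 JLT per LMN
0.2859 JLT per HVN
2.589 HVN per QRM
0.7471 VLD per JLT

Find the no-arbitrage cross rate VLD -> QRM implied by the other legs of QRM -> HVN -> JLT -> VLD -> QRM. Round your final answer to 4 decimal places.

Known legs of the cycle: 2.589 × 0.2859 × 0.7471 = 0.55299975921
For no arbitrage the full-cycle product must be 1, so the missing rate is 1 / 0.55299975921 ≈ 1.808319.

1.8083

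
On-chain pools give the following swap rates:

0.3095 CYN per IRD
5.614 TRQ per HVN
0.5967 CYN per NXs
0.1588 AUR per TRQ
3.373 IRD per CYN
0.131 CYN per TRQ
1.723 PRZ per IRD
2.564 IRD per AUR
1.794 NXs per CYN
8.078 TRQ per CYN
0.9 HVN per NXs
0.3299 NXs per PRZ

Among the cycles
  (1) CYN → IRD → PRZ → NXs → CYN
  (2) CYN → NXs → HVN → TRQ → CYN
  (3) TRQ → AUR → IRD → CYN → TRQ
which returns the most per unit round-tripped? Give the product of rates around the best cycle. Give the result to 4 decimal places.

1.1874

(1) 3.373 × 1.723 × 0.3299 × 0.5967 = 1.14404
(2) 1.794 × 0.9 × 5.614 × 0.131 = 1.18743
(3) 0.1588 × 2.564 × 0.3095 × 8.078 = 1.01797
Highest is cycle (2) at 1.1874 (>1, arbitrage).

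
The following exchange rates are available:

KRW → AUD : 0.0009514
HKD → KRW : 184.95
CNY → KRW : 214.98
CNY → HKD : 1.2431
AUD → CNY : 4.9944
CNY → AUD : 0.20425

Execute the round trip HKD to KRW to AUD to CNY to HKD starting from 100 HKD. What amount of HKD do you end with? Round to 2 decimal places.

109.25

100 HKD × 184.95 = 18495 KRW
18495 KRW × 0.0009514 = 17.596143 AUD
17.596143 AUD × 4.9944 = 87.8821765992 CNY
87.8821765992 CNY × 1.2431 = 109.24633373046552 HKD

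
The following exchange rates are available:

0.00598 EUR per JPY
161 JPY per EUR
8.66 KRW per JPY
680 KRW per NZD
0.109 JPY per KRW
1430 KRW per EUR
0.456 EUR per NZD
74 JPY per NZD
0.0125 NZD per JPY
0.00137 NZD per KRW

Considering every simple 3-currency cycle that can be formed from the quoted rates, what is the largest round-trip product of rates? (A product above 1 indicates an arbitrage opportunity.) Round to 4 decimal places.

0.9321

KRW→JPY→EUR→KRW: 0.109 × 0.00598 × 1430 = 0.93210
KRW→JPY→NZD→KRW: 0.109 × 0.0125 × 680 = 0.92650
JPY→NZD→EUR→JPY: 0.0125 × 0.456 × 161 = 0.91770
KRW→NZD→EUR→KRW: 0.00137 × 0.456 × 1430 = 0.89335
KRW→NZD→JPY→KRW: 0.00137 × 74 × 8.66 = 0.87795
Maximum is KRW→JPY→EUR→KRW at 0.9321; no arbitrage — every cycle loses value.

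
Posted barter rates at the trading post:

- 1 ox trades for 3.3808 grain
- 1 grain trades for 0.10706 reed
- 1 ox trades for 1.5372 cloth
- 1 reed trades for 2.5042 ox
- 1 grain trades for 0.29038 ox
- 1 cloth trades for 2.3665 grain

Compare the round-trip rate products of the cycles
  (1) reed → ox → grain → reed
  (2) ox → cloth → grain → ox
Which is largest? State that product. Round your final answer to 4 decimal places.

(1) 2.5042 × 3.3808 × 0.10706 = 0.90639
(2) 1.5372 × 2.3665 × 0.29038 = 1.05634
Highest is cycle (2) at 1.0563 (>1, arbitrage).

1.0563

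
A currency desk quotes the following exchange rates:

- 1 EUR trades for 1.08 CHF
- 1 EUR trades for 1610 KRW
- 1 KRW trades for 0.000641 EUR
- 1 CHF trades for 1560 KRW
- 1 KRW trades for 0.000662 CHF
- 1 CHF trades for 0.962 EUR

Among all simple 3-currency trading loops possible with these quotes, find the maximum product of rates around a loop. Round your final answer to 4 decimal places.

1.0800

EUR→CHF→KRW→EUR: 1.08 × 1560 × 0.000641 = 1.07996
EUR→KRW→CHF→EUR: 1610 × 0.000662 × 0.962 = 1.02532
Maximum is EUR→CHF→KRW→EUR at 1.0800; arbitrage exists.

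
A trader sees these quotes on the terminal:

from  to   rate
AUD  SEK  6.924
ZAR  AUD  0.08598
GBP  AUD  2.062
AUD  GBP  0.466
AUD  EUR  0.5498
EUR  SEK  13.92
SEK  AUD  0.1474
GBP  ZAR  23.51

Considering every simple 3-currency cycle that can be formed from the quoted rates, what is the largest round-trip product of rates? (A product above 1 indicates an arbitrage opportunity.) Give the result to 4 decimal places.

EUR→SEK→AUD→EUR: 13.92 × 0.1474 × 0.5498 = 1.12808
GBP→ZAR→AUD→GBP: 23.51 × 0.08598 × 0.466 = 0.94197
Maximum is EUR→SEK→AUD→EUR at 1.1281; arbitrage exists.

1.1281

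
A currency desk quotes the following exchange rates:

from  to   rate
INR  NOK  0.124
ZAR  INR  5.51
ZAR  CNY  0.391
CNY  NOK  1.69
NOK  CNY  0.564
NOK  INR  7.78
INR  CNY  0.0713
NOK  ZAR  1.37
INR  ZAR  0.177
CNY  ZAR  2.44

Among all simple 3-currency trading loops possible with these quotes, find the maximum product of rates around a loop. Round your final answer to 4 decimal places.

0.9586

ZAR→INR→CNY→ZAR: 5.51 × 0.0713 × 2.44 = 0.95859
NOK→INR→CNY→NOK: 7.78 × 0.0713 × 1.69 = 0.93747
ZAR→INR→NOK→ZAR: 5.51 × 0.124 × 1.37 = 0.93604
ZAR→CNY→NOK→ZAR: 0.391 × 1.69 × 1.37 = 0.90528
Maximum is ZAR→INR→CNY→ZAR at 0.9586; no arbitrage — every cycle loses value.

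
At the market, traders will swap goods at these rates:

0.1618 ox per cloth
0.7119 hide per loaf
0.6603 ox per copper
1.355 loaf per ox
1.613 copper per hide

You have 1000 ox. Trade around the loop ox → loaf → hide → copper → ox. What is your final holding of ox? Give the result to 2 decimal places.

1000 ox × 1.355 = 1355 loaf
1355 loaf × 0.7119 = 964.6245 hide
964.6245 hide × 1.613 = 1555.9393185 copper
1555.9393185 copper × 0.6603 = 1027.38673200555 ox

1027.39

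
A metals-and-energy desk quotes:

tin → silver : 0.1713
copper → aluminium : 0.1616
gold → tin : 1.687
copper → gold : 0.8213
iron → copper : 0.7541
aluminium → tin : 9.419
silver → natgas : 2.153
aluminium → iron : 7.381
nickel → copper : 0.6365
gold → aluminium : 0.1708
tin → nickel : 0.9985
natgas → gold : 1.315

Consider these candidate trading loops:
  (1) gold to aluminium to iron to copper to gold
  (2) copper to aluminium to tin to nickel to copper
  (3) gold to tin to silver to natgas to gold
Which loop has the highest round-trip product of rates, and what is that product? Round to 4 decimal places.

0.9674

(1) 0.1708 × 7.381 × 0.7541 × 0.8213 = 0.78079
(2) 0.1616 × 9.419 × 0.9985 × 0.6365 = 0.96737
(3) 1.687 × 0.1713 × 2.153 × 1.315 = 0.81817
Highest is cycle (2) at 0.9674 (≤1, no arbitrage).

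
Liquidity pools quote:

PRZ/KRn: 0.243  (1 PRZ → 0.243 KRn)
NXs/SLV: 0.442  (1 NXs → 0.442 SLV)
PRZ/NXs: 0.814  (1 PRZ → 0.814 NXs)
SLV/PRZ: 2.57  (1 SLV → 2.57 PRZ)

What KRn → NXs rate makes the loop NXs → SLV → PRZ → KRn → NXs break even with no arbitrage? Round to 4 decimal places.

Known legs of the cycle: 0.442 × 2.57 × 0.243 = 0.27603342
For no arbitrage the full-cycle product must be 1, so the missing rate is 1 / 0.27603342 ≈ 3.622750.

3.6227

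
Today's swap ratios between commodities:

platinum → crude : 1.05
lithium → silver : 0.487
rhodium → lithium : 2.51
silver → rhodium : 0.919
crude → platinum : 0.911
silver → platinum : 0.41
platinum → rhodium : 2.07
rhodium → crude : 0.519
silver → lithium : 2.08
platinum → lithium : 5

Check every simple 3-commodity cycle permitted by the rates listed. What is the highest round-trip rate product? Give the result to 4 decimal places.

1.1234

lithium→silver→rhodium→lithium: 0.487 × 0.919 × 2.51 = 1.12336
lithium→silver→platinum→lithium: 0.487 × 0.41 × 5 = 0.99835
rhodium→crude→platinum→rhodium: 0.519 × 0.911 × 2.07 = 0.97871
Maximum is lithium→silver→rhodium→lithium at 1.1234; arbitrage exists.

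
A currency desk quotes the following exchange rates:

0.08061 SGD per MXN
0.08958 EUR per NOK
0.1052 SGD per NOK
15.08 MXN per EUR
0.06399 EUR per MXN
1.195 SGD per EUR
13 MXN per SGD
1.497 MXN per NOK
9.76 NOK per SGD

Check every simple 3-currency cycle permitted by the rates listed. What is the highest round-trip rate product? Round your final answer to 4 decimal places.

1.1778

SGD→NOK→MXN→SGD: 9.76 × 1.497 × 0.08061 = 1.17777
SGD→NOK→EUR→SGD: 9.76 × 0.08958 × 1.195 = 1.04479
SGD→MXN→EUR→SGD: 13 × 0.06399 × 1.195 = 0.99408
Maximum is SGD→NOK→MXN→SGD at 1.1778; arbitrage exists.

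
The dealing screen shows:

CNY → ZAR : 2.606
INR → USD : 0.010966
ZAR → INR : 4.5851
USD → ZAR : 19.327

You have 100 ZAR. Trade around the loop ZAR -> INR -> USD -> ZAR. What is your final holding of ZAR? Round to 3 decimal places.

100 ZAR × 4.5851 = 458.51 INR
458.51 INR × 0.010966 = 5.02802066 USD
5.02802066 USD × 19.327 = 97.17655529582 ZAR

97.177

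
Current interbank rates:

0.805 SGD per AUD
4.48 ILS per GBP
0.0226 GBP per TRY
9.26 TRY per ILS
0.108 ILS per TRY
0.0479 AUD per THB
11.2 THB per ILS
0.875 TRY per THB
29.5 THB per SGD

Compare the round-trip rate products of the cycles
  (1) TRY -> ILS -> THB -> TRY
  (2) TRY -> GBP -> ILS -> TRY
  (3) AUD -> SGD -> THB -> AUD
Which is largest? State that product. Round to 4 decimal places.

1.1375

(1) 0.108 × 11.2 × 0.875 = 1.05840
(2) 0.0226 × 4.48 × 9.26 = 0.93756
(3) 0.805 × 29.5 × 0.0479 = 1.13751
Highest is cycle (3) at 1.1375 (>1, arbitrage).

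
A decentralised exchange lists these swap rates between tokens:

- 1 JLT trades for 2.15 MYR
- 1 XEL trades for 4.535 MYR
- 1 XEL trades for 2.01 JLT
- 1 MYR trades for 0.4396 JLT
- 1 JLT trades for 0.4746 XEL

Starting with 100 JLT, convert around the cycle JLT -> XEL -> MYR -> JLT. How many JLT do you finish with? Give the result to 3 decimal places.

94.616

100 JLT × 0.4746 = 47.46 XEL
47.46 XEL × 4.535 = 215.2311 MYR
215.2311 MYR × 0.4396 = 94.61559156 JLT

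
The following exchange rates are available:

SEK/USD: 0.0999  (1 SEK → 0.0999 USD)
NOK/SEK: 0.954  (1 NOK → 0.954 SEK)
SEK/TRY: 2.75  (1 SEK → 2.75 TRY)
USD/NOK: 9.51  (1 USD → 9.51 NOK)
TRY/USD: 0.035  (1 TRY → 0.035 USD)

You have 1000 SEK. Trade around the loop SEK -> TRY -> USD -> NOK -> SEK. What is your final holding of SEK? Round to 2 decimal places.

1000 SEK × 2.75 = 2750 TRY
2750 TRY × 0.035 = 96.25 USD
96.25 USD × 9.51 = 915.3375 NOK
915.3375 NOK × 0.954 = 873.231975 SEK

873.23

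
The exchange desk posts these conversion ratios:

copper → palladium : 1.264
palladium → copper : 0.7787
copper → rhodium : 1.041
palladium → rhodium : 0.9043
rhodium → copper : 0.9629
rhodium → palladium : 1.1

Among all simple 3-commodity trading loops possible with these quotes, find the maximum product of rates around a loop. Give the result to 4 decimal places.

1.1006

palladium→rhodium→copper→palladium: 0.9043 × 0.9629 × 1.264 = 1.10063
palladium→copper→rhodium→palladium: 0.7787 × 1.041 × 1.1 = 0.89169
Maximum is palladium→rhodium→copper→palladium at 1.1006; arbitrage exists.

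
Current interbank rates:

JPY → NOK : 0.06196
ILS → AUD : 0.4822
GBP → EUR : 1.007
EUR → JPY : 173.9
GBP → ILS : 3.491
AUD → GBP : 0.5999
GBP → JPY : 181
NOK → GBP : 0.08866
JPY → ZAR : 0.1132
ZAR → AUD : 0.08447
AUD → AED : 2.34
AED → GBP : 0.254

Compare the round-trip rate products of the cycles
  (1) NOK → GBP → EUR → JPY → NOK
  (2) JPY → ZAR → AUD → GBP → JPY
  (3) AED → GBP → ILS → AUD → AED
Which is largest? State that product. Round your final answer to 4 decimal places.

1.0383

(1) 0.08866 × 1.007 × 173.9 × 0.06196 = 0.96198
(2) 0.1132 × 0.08447 × 0.5999 × 181 = 1.03826
(3) 0.254 × 3.491 × 0.4822 × 2.34 = 1.00052
Highest is cycle (2) at 1.0383 (>1, arbitrage).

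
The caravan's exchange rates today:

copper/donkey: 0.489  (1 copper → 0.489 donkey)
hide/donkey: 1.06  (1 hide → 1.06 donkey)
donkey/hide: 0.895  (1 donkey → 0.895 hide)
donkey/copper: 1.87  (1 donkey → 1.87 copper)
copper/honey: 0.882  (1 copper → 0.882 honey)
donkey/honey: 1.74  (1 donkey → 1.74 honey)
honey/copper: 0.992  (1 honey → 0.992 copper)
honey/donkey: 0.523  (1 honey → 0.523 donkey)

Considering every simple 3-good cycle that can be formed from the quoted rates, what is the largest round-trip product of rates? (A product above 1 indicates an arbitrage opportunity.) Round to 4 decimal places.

donkey→copper→honey→donkey: 1.87 × 0.882 × 0.523 = 0.86260
donkey→honey→copper→donkey: 1.74 × 0.992 × 0.489 = 0.84405
Maximum is donkey→copper→honey→donkey at 0.8626; no arbitrage — every cycle loses value.

0.8626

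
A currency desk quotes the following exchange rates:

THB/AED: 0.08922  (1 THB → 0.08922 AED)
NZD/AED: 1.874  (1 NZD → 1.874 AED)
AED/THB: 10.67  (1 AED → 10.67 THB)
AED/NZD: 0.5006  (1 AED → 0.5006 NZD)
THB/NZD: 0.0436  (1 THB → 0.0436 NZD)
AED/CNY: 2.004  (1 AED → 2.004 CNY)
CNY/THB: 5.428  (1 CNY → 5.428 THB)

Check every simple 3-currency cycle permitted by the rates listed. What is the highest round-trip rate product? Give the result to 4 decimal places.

CNY→THB→AED→CNY: 5.428 × 0.08922 × 2.004 = 0.97051
NZD→AED→THB→NZD: 1.874 × 10.67 × 0.0436 = 0.87181
Maximum is CNY→THB→AED→CNY at 0.9705; no arbitrage — every cycle loses value.

0.9705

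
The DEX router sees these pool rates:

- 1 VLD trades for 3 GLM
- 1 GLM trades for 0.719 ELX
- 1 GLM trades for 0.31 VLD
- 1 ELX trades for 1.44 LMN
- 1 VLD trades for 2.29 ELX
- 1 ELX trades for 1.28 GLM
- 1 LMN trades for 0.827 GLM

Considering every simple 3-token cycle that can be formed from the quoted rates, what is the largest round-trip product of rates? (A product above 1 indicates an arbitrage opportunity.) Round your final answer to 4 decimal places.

GLM→VLD→ELX→GLM: 0.31 × 2.29 × 1.28 = 0.90867
GLM→ELX→LMN→GLM: 0.719 × 1.44 × 0.827 = 0.85624
Maximum is GLM→VLD→ELX→GLM at 0.9087; no arbitrage — every cycle loses value.

0.9087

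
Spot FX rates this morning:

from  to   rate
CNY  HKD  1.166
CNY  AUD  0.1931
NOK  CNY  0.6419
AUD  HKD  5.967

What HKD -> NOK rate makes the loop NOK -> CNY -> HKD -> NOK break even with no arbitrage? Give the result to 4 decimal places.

Known legs of the cycle: 0.6419 × 1.166 = 0.7484554
For no arbitrage the full-cycle product must be 1, so the missing rate is 1 / 0.7484554 ≈ 1.336085.

1.3361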